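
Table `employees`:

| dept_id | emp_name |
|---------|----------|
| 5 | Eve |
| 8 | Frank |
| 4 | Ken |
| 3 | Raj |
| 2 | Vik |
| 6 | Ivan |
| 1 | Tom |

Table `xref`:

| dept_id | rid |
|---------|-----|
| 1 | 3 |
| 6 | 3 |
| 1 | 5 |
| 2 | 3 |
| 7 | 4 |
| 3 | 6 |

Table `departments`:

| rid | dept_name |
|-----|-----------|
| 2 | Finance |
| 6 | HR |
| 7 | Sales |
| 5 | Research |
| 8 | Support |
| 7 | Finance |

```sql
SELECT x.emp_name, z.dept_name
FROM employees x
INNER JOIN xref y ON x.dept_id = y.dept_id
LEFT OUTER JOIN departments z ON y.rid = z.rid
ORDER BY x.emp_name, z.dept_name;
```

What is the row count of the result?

Joins associate left-to-right: employees INNER JOIN xref on dept_id gives 5 intermediate row(s).
Then LEFT JOIN `departments z` on rid: each of those 5 rows is kept; rows whose y.rid has no match in z get NULL for z's columns.
Result: 5 row(s).

5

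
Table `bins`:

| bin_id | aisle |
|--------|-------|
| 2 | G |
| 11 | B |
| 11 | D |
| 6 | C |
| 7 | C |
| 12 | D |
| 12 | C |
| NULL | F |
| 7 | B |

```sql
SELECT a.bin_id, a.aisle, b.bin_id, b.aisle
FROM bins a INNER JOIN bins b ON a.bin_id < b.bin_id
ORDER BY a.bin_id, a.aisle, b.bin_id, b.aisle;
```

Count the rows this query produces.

INNER JOIN keeps only pairs where the ON condition holds.
Matching on a.bin_id < b.bin_id. A NULL in a compared column never satisfies the condition.
- a row (bin_id=2): matches 7 b row(s) → 7 output row(s).
- a row (bin_id=11): matches 2 b row(s) → 2 output row(s).
- a row (bin_id=11): matches 2 b row(s) → 2 output row(s).
- a row (bin_id=6): matches 6 b row(s) → 6 output row(s).
- a row (bin_id=7): matches 4 b row(s) → 4 output row(s).
- a row (bin_id=12): no match → dropped.
- a row (bin_id=12): no match → dropped.
- a row (bin_id=NULL): no match → dropped.
- a row (bin_id=7): matches 4 b row(s) → 4 output row(s).
Total: 25 rows.

25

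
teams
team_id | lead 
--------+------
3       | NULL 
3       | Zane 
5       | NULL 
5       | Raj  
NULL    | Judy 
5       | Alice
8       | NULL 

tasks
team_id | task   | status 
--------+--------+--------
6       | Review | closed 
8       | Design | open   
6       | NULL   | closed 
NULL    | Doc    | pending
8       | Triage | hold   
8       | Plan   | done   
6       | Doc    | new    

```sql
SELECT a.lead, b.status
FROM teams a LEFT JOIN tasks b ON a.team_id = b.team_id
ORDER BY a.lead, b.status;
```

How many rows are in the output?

LEFT JOIN keeps every row from `teams`; unmatched rows get NULL for `tasks`'s columns.
Matching on a.team_id = b.team_id. A NULL in a compared column never satisfies the condition.
Matched pairs: 3; unmatched a rows kept: 6.
Total: 3 matched + 6 padded = 9 rows.

9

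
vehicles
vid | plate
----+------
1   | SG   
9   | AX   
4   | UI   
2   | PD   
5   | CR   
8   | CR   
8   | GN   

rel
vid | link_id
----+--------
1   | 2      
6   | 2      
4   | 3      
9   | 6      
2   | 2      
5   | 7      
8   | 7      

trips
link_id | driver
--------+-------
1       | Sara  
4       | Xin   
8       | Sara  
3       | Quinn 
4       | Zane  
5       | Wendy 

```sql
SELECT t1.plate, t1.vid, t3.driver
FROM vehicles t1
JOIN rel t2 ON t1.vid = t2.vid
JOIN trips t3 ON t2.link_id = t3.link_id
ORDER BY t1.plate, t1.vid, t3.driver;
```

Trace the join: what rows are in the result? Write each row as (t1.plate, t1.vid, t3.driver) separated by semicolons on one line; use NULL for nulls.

(UI, 4, Quinn)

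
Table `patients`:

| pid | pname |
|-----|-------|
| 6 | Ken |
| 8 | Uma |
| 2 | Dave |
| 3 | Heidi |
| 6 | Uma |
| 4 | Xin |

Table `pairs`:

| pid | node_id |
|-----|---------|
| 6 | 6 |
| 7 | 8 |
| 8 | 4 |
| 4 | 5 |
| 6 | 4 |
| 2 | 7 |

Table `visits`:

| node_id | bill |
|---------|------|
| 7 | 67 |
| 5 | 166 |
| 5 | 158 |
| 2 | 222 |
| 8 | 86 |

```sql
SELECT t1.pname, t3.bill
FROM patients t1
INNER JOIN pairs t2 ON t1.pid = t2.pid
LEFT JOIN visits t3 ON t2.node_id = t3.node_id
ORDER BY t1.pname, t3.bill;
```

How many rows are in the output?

8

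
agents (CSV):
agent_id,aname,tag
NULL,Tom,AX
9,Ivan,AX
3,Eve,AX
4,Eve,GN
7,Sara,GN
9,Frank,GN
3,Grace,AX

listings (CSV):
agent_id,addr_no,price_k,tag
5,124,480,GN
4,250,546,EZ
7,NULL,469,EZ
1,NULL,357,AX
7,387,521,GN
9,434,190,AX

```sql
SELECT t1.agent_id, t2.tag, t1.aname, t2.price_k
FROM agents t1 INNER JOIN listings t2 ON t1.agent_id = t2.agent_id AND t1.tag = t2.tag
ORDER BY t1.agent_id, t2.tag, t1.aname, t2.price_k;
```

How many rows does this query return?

2

INNER JOIN keeps only pairs where the ON condition holds.
Matching on t1.agent_id = t2.agent_id AND t1.tag = t2.tag. A NULL in a compared column never satisfies the condition.
Matched pairs: 2.
Total: 2 rows.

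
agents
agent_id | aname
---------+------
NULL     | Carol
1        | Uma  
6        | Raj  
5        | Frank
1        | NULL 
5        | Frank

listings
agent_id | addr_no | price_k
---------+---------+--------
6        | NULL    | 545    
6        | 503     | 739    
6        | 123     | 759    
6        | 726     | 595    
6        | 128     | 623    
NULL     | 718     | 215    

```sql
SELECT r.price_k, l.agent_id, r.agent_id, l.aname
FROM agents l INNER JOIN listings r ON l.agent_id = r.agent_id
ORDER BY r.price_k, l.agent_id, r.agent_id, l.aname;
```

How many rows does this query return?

5

INNER JOIN keeps only pairs where the ON condition holds.
Matching on l.agent_id = r.agent_id. A NULL in a compared column never satisfies the condition.
Matched pairs: 5.
Total: 5 rows.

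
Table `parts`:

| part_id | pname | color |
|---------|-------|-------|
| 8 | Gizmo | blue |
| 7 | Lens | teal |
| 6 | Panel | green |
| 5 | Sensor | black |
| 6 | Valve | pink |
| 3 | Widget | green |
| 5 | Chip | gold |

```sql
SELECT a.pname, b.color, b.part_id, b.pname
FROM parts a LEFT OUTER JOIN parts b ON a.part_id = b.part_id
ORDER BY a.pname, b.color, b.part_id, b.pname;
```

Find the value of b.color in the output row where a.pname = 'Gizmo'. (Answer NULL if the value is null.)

blue

LEFT JOIN keeps every row from `parts a`; unmatched rows get NULL for `parts b`'s columns.
Matching on a.part_id = b.part_id.
Matched pairs: 11; unmatched a rows kept: 0.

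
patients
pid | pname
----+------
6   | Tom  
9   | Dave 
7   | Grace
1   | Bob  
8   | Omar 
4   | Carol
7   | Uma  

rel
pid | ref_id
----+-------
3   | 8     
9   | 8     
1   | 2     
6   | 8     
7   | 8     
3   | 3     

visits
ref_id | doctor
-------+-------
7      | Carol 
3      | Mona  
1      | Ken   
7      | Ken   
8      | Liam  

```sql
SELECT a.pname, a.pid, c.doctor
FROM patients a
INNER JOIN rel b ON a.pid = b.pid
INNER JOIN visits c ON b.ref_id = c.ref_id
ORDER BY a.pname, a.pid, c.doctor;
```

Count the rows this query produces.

Evaluate left to right. First `patients a INNER JOIN rel b` on pid: 5 row(s).
Then INNER JOIN `visits c` on ref_id: keep only rows whose b.ref_id appears in c.
Result: 4 row(s).

4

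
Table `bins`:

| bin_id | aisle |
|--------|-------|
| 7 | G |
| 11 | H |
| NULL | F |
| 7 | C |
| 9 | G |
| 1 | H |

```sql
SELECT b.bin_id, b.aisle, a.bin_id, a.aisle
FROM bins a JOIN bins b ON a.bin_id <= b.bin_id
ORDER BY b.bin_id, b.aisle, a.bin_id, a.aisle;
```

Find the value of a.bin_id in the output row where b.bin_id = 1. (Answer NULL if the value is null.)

INNER JOIN keeps only pairs where the ON condition holds.
Matching on a.bin_id <= b.bin_id. A NULL in a compared column never satisfies the condition.
Matched pairs: 16.

1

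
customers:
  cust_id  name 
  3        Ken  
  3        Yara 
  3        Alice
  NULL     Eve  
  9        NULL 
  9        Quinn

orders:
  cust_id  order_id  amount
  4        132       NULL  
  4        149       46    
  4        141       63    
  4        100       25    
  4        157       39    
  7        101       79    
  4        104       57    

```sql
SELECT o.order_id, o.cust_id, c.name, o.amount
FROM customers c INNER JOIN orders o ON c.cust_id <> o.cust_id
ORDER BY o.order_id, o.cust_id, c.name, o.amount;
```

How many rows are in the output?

INNER JOIN keeps only pairs where the ON condition holds.
Matching on c.cust_id <> o.cust_id. A NULL in a compared column never satisfies the condition.
- cust_id=3: 7 matching o row(s), so 7 row(s) emitted.
- cust_id=3: 7 matching o row(s), so 7 row(s) emitted.
- cust_id=3: 7 matching o row(s), so 7 row(s) emitted.
- cust_id=NULL: no matching o row, dropped.
- cust_id=9: 7 matching o row(s), so 7 row(s) emitted.
- cust_id=9: 7 matching o row(s), so 7 row(s) emitted.
Total: 35 rows.

35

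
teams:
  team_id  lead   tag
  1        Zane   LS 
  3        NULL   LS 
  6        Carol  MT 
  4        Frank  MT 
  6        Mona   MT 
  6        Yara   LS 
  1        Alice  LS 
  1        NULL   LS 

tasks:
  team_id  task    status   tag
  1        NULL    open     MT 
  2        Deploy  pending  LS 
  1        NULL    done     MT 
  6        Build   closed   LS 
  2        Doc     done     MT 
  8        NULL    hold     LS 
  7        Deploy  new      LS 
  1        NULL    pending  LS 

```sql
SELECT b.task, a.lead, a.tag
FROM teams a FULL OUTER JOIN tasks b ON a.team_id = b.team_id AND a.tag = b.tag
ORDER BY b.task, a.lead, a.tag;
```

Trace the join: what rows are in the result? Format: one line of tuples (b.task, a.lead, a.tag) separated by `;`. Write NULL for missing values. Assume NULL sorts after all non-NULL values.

FULL OUTER JOIN keeps every row from both sides; unmatched rows get NULL for the other side's columns.
Matching on a.team_id = b.team_id AND a.tag = b.tag.
- a (team_id=1, tag=LS) pairs with 1 row(s) of b.
- a (team_id=3, tag=LS) has no partner → padded with NULL.
- a (team_id=6, tag=MT) has no partner → padded with NULL.
- a (team_id=4, tag=MT) has no partner → padded with NULL.
- a (team_id=6, tag=MT) has no partner → padded with NULL.
- a (team_id=6, tag=LS) pairs with 1 row(s) of b.
- a (team_id=1, tag=LS) pairs with 1 row(s) of b.
- a (team_id=1, tag=LS) pairs with 1 row(s) of b.
- 6 b row(s) had no a match → kept, a columns NULL.

(Build, Yara, LS); (Deploy, NULL, NULL); (Deploy, NULL, NULL); (Doc, NULL, NULL); (NULL, Alice, LS); (NULL, Carol, MT); (NULL, Frank, MT); (NULL, Mona, MT); (NULL, Zane, LS); (NULL, NULL, LS); (NULL, NULL, LS); (NULL, NULL, NULL); (NULL, NULL, NULL); (NULL, NULL, NULL)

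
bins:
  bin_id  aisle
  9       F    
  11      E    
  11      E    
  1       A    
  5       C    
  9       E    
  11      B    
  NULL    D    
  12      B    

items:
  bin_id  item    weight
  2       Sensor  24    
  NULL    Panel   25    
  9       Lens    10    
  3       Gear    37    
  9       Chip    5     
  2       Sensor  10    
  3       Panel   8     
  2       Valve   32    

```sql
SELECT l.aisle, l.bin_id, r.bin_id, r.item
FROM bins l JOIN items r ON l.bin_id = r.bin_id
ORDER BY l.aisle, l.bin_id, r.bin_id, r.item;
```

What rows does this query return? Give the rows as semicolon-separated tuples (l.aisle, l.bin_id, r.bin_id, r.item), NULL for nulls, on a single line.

INNER JOIN keeps only pairs where the ON condition holds.
Matching on l.bin_id = r.bin_id. A NULL in a compared column never satisfies the condition.
Matched pairs: 4.

(E, 9, 9, Chip); (E, 9, 9, Lens); (F, 9, 9, Chip); (F, 9, 9, Lens)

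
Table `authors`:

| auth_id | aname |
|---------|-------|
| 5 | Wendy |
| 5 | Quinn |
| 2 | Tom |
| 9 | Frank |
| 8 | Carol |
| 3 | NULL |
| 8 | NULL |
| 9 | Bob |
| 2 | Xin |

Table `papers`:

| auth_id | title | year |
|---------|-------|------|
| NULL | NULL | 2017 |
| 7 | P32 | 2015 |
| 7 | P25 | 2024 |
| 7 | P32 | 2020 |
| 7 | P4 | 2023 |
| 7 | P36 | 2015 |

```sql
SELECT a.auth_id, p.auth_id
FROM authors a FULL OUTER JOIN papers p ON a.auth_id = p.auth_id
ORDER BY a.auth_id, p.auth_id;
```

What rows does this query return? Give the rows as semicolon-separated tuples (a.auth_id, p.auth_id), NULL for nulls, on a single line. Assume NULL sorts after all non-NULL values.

FULL OUTER JOIN keeps every row from both sides; unmatched rows get NULL for the other side's columns.
Matching on a.auth_id = p.auth_id. A NULL in a compared column never satisfies the condition.
- auth_id=5: no p row matches, row kept with p columns NULL.
- auth_id=5: no p row matches, row kept with p columns NULL.
- auth_id=2: no p row matches, row kept with p columns NULL.
- auth_id=9: no p row matches, row kept with p columns NULL.
- auth_id=8: no p row matches, row kept with p columns NULL.
- auth_id=3: no p row matches, row kept with p columns NULL.
- auth_id=8: no p row matches, row kept with p columns NULL.
- auth_id=9: no p row matches, row kept with p columns NULL.
- auth_id=2: no p row matches, row kept with p columns NULL.
- 6 p row(s) had no a match → kept, a columns NULL.

(2, NULL); (2, NULL); (3, NULL); (5, NULL); (5, NULL); (8, NULL); (8, NULL); (9, NULL); (9, NULL); (NULL, 7); (NULL, 7); (NULL, 7); (NULL, 7); (NULL, 7); (NULL, NULL)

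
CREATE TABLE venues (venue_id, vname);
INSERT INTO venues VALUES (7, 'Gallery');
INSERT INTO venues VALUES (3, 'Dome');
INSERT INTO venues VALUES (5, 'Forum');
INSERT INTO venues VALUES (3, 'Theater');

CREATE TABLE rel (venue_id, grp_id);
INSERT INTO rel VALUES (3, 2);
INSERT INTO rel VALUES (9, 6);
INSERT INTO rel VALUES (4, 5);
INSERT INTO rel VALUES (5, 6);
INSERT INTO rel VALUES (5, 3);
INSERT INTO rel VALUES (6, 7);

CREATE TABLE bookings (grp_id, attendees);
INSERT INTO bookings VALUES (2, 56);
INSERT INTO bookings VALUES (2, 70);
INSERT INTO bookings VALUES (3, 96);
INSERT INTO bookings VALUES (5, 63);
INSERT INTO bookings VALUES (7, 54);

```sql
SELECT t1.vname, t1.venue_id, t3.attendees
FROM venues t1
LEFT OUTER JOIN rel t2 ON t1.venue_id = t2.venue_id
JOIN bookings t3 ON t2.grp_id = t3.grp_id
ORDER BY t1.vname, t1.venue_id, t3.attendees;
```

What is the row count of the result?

5

Joins associate left-to-right: venues LEFT JOIN rel on venue_id gives 5 intermediate row(s).
Then INNER JOIN `bookings t3` on grp_id: keep only rows whose t2.grp_id appears in t3.
Result: 5 row(s).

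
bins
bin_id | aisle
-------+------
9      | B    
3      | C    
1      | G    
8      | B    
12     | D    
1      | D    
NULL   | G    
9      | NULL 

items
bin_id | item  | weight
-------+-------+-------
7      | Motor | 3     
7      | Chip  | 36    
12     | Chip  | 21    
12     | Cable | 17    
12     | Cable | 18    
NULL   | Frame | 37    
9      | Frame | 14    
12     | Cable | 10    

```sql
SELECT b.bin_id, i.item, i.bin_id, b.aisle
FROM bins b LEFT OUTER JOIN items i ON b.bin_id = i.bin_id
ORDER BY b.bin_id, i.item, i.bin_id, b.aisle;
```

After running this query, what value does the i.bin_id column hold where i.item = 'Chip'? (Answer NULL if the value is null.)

LEFT JOIN keeps every row from `bins`; unmatched rows get NULL for `items`'s columns.
Matching on b.bin_id = i.bin_id. A NULL in a compared column never satisfies the condition.
- b[0] bin_id=9 → 1 match(es) in i → 1 row(s).
- b[1] bin_id=3 → no match; kept with NULLs on the i side.
- b[2] bin_id=1 → no match; kept with NULLs on the i side.
- b[3] bin_id=8 → no match; kept with NULLs on the i side.
- b[4] bin_id=12 → 4 match(es) in i → 4 row(s).
- b[5] bin_id=1 → no match; kept with NULLs on the i side.
- b[6] bin_id=NULL → no match; kept with NULLs on the i side.
- b[7] bin_id=9 → 1 match(es) in i → 1 row(s).

12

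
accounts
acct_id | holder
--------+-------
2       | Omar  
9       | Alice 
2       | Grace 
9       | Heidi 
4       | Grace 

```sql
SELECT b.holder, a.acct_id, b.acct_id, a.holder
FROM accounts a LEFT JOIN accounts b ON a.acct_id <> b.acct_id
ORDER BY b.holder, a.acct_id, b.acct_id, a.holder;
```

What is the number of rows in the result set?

LEFT JOIN keeps every row from `accounts a`; unmatched rows get NULL for `accounts b`'s columns.
Matching on a.acct_id <> b.acct_id.
Matched pairs: 16; unmatched a rows kept: 0.
Total: 16 rows.

16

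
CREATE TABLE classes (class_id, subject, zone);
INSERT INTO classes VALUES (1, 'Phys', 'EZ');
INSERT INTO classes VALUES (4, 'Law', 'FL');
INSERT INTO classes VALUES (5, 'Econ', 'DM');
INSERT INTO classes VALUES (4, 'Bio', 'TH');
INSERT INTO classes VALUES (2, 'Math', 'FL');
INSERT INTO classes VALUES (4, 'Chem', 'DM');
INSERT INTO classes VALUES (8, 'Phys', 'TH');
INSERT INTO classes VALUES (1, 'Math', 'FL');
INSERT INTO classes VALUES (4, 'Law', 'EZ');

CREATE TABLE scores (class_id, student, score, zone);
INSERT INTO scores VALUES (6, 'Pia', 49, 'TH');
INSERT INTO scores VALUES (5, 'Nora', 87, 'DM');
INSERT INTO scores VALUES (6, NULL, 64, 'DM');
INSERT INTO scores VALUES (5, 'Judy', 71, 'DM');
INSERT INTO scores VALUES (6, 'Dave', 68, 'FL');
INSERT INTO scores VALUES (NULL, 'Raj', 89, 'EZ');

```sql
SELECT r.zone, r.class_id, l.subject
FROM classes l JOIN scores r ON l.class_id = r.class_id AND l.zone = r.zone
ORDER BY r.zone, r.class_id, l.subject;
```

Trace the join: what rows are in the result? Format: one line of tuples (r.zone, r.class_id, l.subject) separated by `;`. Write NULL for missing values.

(DM, 5, Econ); (DM, 5, Econ)

INNER JOIN keeps only pairs where the ON condition holds.
Matching on l.class_id = r.class_id AND l.zone = r.zone. A NULL in a compared column never satisfies the condition.
Matched pairs: 2.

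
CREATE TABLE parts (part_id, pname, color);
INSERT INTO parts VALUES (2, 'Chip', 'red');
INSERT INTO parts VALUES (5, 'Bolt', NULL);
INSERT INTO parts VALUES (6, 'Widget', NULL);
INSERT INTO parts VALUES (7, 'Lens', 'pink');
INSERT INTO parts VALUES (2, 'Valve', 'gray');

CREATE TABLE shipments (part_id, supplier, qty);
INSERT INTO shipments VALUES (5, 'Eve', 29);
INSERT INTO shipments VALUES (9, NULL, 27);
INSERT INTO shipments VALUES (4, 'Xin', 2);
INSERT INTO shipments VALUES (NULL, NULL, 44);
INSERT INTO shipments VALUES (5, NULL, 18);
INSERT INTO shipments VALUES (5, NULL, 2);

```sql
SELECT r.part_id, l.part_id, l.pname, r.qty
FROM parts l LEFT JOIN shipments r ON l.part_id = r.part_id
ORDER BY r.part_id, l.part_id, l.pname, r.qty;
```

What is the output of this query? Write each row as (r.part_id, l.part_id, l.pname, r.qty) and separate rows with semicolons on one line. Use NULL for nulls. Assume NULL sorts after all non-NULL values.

(5, 5, Bolt, 2); (5, 5, Bolt, 18); (5, 5, Bolt, 29); (NULL, 2, Chip, NULL); (NULL, 2, Valve, NULL); (NULL, 6, Widget, NULL); (NULL, 7, Lens, NULL)

LEFT JOIN keeps every row from `parts`; unmatched rows get NULL for `shipments`'s columns.
Matching on l.part_id = r.part_id. A NULL in a compared column never satisfies the condition.
- l[0] part_id=2 → no match; kept with NULLs on the r side.
- l[1] part_id=5 → 3 match(es) in r → 3 row(s).
- l[2] part_id=6 → no match; kept with NULLs on the r side.
- l[3] part_id=7 → no match; kept with NULLs on the r side.
- l[4] part_id=2 → no match; kept with NULLs on the r side.
After projecting and ordering:
r.part_id | l.part_id | l.pname | r.qty
5 | 5 | Bolt | 2
5 | 5 | Bolt | 18
5 | 5 | Bolt | 29
NULL | 2 | Chip | NULL
NULL | 2 | Valve | NULL
NULL | 6 | Widget | NULL
NULL | 7 | Lens | NULL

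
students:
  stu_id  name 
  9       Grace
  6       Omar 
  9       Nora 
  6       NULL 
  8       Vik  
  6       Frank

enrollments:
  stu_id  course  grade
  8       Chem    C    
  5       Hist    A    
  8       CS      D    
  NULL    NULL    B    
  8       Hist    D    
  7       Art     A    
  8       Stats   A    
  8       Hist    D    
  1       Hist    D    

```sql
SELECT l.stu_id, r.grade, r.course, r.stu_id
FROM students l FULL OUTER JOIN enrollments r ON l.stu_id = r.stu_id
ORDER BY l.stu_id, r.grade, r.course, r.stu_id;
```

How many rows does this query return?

14

FULL OUTER JOIN keeps every row from both sides; unmatched rows get NULL for the other side's columns.
Matching on l.stu_id = r.stu_id. A NULL in a compared column never satisfies the condition.
Matched pairs: 5; unmatched l rows kept: 5; unmatched r rows kept: 4.
Total: 5 matched + 9 padded = 14 rows.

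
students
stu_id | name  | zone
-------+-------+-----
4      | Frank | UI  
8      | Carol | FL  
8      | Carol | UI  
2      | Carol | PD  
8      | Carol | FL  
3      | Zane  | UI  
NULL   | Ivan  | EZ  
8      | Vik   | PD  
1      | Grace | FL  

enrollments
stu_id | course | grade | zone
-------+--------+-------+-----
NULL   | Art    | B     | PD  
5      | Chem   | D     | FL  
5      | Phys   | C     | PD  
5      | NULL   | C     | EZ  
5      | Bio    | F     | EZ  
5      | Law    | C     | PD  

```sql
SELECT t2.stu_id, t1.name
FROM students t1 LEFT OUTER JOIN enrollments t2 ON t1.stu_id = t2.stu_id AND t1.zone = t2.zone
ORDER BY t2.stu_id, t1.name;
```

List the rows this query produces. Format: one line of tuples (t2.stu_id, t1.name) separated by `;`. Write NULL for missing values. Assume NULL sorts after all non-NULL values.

LEFT JOIN keeps every row from `students`; unmatched rows get NULL for `enrollments`'s columns.
Matching on t1.stu_id = t2.stu_id AND t1.zone = t2.zone. A NULL in a compared column never satisfies the condition.
- t1[0] stu_id=4, zone=UI → no match; kept with NULLs on the t2 side.
- t1[1] stu_id=8, zone=FL → no match; kept with NULLs on the t2 side.
- t1[2] stu_id=8, zone=UI → no match; kept with NULLs on the t2 side.
- t1[3] stu_id=2, zone=PD → no match; kept with NULLs on the t2 side.
- t1[4] stu_id=8, zone=FL → no match; kept with NULLs on the t2 side.
- t1[5] stu_id=3, zone=UI → no match; kept with NULLs on the t2 side.
- t1[6] stu_id=NULL, zone=EZ → no match; kept with NULLs on the t2 side.
- t1[7] stu_id=8, zone=PD → no match; kept with NULLs on the t2 side.
- t1[8] stu_id=1, zone=FL → no match; kept with NULLs on the t2 side.
After projecting and ordering:
t2.stu_id | t1.name
NULL | Carol
NULL | Carol
NULL | Carol
NULL | Carol
NULL | Frank
NULL | Grace
NULL | Ivan
NULL | Vik
NULL | Zane

(NULL, Carol); (NULL, Carol); (NULL, Carol); (NULL, Carol); (NULL, Frank); (NULL, Grace); (NULL, Ivan); (NULL, Vik); (NULL, Zane)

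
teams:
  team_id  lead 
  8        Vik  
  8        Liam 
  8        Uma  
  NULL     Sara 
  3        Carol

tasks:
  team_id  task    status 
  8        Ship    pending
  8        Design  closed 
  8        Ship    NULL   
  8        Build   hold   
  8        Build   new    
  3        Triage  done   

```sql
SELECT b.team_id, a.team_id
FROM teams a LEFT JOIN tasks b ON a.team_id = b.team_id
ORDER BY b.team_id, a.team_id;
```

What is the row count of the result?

17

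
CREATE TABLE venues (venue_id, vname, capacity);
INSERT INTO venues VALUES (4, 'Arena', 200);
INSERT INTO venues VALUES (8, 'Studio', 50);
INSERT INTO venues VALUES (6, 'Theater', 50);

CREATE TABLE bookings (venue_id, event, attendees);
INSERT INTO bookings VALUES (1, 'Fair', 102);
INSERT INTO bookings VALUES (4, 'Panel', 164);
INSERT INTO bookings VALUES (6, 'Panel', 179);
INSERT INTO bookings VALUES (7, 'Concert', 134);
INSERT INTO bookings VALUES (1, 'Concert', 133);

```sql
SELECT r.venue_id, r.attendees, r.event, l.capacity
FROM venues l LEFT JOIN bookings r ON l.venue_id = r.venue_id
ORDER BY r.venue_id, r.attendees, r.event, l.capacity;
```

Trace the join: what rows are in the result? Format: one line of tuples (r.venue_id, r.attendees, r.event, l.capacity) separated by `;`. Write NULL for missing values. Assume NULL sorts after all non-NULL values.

(4, 164, Panel, 200); (6, 179, Panel, 50); (NULL, NULL, NULL, 50)

LEFT JOIN keeps every row from `venues`; unmatched rows get NULL for `bookings`'s columns.
Matching on l.venue_id = r.venue_id.
Matched pairs: 2; unmatched l rows kept: 1.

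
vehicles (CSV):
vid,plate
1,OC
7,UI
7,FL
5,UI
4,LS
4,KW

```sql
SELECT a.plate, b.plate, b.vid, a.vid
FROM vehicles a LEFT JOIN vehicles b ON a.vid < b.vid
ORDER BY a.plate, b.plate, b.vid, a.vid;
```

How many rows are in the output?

15

LEFT JOIN keeps every row from `vehicles a`; unmatched rows get NULL for `vehicles b`'s columns.
Matching on a.vid < b.vid.
- a (vid=1) pairs with 5 row(s) of b.
- a (vid=7) has no partner → padded with NULL.
- a (vid=7) has no partner → padded with NULL.
- a (vid=5) pairs with 2 row(s) of b.
- a (vid=4) pairs with 3 row(s) of b.
- a (vid=4) pairs with 3 row(s) of b.
Total: 13 matched + 2 padded = 15 rows.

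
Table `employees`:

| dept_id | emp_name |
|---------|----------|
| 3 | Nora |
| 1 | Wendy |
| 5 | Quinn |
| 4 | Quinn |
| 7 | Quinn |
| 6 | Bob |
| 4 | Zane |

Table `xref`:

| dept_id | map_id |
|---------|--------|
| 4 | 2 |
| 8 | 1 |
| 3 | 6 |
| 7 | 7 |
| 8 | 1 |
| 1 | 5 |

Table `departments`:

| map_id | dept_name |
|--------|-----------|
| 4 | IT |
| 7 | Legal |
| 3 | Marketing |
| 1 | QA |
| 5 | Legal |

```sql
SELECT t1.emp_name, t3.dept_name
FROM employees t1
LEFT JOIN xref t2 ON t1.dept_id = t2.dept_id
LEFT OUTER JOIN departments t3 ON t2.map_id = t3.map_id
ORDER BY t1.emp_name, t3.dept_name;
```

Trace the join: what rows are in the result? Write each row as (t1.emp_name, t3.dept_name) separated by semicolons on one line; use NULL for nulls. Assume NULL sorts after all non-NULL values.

(Bob, NULL); (Nora, NULL); (Quinn, Legal); (Quinn, NULL); (Quinn, NULL); (Wendy, Legal); (Zane, NULL)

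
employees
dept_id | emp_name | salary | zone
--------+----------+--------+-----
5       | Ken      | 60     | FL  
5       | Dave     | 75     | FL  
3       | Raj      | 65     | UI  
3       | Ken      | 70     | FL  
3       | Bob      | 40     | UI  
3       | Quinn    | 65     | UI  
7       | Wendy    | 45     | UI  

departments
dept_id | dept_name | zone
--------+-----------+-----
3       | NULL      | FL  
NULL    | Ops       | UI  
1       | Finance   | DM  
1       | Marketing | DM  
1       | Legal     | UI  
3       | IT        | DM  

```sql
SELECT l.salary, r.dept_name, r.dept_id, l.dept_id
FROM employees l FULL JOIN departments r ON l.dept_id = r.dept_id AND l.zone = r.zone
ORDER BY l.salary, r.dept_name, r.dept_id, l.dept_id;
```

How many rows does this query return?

FULL OUTER JOIN keeps every row from both sides; unmatched rows get NULL for the other side's columns.
Matching on l.dept_id = r.dept_id AND l.zone = r.zone. A NULL in a compared column never satisfies the condition.
- l (dept_id=5, zone=FL) has no partner → padded with NULL.
- l (dept_id=5, zone=FL) has no partner → padded with NULL.
- l (dept_id=3, zone=UI) has no partner → padded with NULL.
- l (dept_id=3, zone=FL) pairs with 1 row(s) of r.
- l (dept_id=3, zone=UI) has no partner → padded with NULL.
- l (dept_id=3, zone=UI) has no partner → padded with NULL.
- l (dept_id=7, zone=UI) has no partner → padded with NULL.
- plus 5 unmatched r row(s), each kept with NULL l columns.
Total: 1 matched + 11 padded = 12 rows.

12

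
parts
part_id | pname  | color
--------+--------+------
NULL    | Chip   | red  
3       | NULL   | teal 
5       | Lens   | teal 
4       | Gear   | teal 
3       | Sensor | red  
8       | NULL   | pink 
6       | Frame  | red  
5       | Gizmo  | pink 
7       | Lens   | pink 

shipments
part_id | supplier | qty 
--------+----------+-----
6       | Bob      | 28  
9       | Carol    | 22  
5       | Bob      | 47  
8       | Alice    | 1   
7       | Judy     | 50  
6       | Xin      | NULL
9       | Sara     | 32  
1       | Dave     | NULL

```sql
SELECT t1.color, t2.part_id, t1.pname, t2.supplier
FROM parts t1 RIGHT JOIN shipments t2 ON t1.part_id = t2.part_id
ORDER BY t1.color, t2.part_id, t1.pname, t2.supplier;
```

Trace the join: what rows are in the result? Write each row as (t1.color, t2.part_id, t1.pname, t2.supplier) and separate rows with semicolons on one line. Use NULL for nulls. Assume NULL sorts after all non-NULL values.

RIGHT JOIN keeps every row from `shipments`; unmatched rows get NULL for `parts`'s columns.
Matching on t1.part_id = t2.part_id. A NULL in a compared column never satisfies the condition.
Matched pairs: 6; unmatched t2 rows kept: 3.

(pink, 5, Gizmo, Bob); (pink, 7, Lens, Judy); (pink, 8, NULL, Alice); (red, 6, Frame, Bob); (red, 6, Frame, Xin); (teal, 5, Lens, Bob); (NULL, 1, NULL, Dave); (NULL, 9, NULL, Carol); (NULL, 9, NULL, Sara)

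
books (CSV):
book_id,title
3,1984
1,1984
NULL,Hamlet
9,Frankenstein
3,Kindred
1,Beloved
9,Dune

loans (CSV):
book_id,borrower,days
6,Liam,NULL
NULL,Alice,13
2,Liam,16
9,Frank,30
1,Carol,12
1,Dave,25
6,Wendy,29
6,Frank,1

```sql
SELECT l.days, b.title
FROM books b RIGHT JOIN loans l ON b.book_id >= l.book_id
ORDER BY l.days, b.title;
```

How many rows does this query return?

25

RIGHT JOIN keeps every row from `loans`; unmatched rows get NULL for `books`'s columns.
Matching on b.book_id >= l.book_id. A NULL in a compared column never satisfies the condition.
- b[0] book_id=3 → 3 match(es) in l → 3 row(s).
- b[1] book_id=1 → 2 match(es) in l → 2 row(s).
- b[2] book_id=NULL → no match.
- b[3] book_id=9 → 7 match(es) in l → 7 row(s).
- b[4] book_id=3 → 3 match(es) in l → 3 row(s).
- b[5] book_id=1 → 2 match(es) in l → 2 row(s).
- b[6] book_id=9 → 7 match(es) in l → 7 row(s).
- 1 row(s) from l found no b partner → padded with NULL.
Total: 24 matched + 1 padded = 25 rows.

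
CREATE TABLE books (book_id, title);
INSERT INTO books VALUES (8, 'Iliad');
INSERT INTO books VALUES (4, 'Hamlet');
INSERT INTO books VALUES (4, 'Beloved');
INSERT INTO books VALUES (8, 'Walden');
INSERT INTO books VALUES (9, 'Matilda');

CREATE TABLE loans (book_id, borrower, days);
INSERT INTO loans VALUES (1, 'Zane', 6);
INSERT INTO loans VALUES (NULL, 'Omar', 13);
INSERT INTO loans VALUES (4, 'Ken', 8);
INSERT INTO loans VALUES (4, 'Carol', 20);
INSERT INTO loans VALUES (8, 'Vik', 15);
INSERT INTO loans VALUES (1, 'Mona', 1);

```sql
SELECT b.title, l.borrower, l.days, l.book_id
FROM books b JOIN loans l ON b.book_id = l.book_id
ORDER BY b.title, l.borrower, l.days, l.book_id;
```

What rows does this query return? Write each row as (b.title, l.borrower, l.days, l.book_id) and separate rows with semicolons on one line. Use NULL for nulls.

INNER JOIN keeps only pairs where the ON condition holds.
Matching on b.book_id = l.book_id. A NULL in a compared column never satisfies the condition.
- book_id=8: 1 matching l row(s), so 1 row(s) emitted.
- book_id=4: 2 matching l row(s), so 2 row(s) emitted.
- book_id=4: 2 matching l row(s), so 2 row(s) emitted.
- book_id=8: 1 matching l row(s), so 1 row(s) emitted.
- book_id=9: no matching l row, dropped.
After projecting and ordering:
b.title | l.borrower | l.days | l.book_id
Beloved | Carol | 20 | 4
Beloved | Ken | 8 | 4
Hamlet | Carol | 20 | 4
Hamlet | Ken | 8 | 4
Iliad | Vik | 15 | 8
Walden | Vik | 15 | 8

(Beloved, Carol, 20, 4); (Beloved, Ken, 8, 4); (Hamlet, Carol, 20, 4); (Hamlet, Ken, 8, 4); (Iliad, Vik, 15, 8); (Walden, Vik, 15, 8)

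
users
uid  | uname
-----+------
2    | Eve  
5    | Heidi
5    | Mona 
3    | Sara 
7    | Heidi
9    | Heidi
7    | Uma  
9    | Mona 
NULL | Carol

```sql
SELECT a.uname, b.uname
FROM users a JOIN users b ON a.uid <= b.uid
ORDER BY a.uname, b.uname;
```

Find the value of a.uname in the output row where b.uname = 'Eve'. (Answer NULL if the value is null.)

INNER JOIN keeps only pairs where the ON condition holds.
Matching on a.uid <= b.uid. A NULL in a compared column never satisfies the condition.
Matched pairs: 39.

Eve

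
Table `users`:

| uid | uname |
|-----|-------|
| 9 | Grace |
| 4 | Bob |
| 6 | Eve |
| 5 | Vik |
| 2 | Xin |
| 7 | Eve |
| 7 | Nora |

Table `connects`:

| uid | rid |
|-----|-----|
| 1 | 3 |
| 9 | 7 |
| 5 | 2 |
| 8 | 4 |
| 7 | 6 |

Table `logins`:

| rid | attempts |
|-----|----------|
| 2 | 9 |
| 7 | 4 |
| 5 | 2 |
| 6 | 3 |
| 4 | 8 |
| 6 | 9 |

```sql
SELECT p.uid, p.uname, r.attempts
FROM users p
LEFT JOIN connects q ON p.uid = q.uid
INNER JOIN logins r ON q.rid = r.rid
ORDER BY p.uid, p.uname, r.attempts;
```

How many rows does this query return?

Joins associate left-to-right: users LEFT JOIN connects on uid gives 7 intermediate row(s).
Then INNER JOIN `logins r` on rid: keep only rows whose q.rid appears in r.
Result: 6 row(s).

6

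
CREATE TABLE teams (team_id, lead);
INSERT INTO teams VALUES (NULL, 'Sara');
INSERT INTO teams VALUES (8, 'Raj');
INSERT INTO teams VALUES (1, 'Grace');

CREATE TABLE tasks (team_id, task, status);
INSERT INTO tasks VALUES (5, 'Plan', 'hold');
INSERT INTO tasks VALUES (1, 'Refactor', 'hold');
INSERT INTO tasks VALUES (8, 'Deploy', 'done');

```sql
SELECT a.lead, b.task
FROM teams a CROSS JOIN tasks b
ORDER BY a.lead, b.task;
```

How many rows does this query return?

9

CROSS JOIN pairs every row of `teams` with every row of `tasks`: 3 × 3 = 9 rows.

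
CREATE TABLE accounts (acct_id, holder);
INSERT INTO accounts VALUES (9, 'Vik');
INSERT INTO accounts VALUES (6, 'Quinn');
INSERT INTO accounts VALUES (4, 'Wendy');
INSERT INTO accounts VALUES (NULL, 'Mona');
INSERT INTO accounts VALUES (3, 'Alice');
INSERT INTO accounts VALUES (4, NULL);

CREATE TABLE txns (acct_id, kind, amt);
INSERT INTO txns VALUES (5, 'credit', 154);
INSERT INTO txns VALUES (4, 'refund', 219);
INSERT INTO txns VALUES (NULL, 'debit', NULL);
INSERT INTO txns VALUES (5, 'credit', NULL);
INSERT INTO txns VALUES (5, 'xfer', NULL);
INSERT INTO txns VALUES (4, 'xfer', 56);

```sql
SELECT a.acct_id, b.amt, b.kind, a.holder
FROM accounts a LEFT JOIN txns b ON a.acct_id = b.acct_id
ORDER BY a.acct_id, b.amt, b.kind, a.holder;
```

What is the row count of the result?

LEFT JOIN keeps every row from `accounts`; unmatched rows get NULL for `txns`'s columns.
Matching on a.acct_id = b.acct_id. A NULL in a compared column never satisfies the condition.
Matched pairs: 4; unmatched a rows kept: 4.
Total: 4 matched + 4 padded = 8 rows.

8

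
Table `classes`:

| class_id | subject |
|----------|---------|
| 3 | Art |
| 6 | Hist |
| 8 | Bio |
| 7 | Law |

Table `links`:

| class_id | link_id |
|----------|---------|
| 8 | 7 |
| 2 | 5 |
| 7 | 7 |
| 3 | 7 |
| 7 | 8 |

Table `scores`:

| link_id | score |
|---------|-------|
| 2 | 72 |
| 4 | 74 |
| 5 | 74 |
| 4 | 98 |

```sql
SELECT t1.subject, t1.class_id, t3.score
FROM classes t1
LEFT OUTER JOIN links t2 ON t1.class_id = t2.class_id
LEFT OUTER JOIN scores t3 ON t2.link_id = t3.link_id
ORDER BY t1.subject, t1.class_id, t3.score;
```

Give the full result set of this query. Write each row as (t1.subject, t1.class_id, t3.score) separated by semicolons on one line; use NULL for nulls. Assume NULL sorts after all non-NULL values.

Evaluate left to right. First `classes t1 LEFT JOIN links t2` on class_id: 5 row(s).
Then LEFT JOIN `scores t3` on link_id: each of those 5 rows is kept; rows whose t2.link_id has no match in t3 get NULL for t3's columns.

(Art, 3, NULL); (Bio, 8, NULL); (Hist, 6, NULL); (Law, 7, NULL); (Law, 7, NULL)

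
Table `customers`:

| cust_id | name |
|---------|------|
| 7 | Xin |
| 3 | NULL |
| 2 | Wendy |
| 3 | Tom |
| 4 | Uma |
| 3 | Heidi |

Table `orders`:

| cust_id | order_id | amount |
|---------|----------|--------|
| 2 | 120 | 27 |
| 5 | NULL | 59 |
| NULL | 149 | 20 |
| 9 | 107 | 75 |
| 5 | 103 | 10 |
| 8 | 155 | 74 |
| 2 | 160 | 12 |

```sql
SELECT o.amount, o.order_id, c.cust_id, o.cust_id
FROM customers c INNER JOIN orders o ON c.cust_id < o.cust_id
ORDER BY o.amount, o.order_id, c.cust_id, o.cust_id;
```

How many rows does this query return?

INNER JOIN keeps only pairs where the ON condition holds.
Matching on c.cust_id < o.cust_id. A NULL in a compared column never satisfies the condition.
- c[0] cust_id=7 → 2 match(es) in o → 2 row(s).
- c[1] cust_id=3 → 4 match(es) in o → 4 row(s).
- c[2] cust_id=2 → 4 match(es) in o → 4 row(s).
- c[3] cust_id=3 → 4 match(es) in o → 4 row(s).
- c[4] cust_id=4 → 4 match(es) in o → 4 row(s).
- c[5] cust_id=3 → 4 match(es) in o → 4 row(s).
Total: 22 rows.

22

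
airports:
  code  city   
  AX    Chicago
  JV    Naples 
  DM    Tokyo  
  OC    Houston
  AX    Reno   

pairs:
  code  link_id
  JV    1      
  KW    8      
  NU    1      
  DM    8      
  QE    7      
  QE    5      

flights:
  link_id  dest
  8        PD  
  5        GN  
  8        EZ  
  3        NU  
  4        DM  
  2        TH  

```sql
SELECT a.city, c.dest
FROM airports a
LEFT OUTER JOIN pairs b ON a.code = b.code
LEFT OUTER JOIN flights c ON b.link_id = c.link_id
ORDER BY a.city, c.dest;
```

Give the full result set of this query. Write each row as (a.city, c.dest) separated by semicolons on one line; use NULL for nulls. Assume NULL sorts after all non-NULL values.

Step 1 — a LEFT JOIN b on code → 5 row(s).
Then LEFT JOIN `flights c` on link_id: each of those 5 rows is kept; rows whose b.link_id has no match in c get NULL for c's columns.

(Chicago, NULL); (Houston, NULL); (Naples, NULL); (Reno, NULL); (Tokyo, EZ); (Tokyo, PD)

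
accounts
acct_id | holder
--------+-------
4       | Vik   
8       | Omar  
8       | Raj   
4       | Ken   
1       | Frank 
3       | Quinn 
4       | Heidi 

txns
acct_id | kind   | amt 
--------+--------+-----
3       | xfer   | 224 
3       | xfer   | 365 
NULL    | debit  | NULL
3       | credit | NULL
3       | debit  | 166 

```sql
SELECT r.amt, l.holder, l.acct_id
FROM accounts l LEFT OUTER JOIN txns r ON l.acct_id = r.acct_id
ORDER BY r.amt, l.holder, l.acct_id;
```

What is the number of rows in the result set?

10

LEFT JOIN keeps every row from `accounts`; unmatched rows get NULL for `txns`'s columns.
Matching on l.acct_id = r.acct_id. A NULL in a compared column never satisfies the condition.
Matched pairs: 4; unmatched l rows kept: 6.
Total: 4 matched + 6 padded = 10 rows.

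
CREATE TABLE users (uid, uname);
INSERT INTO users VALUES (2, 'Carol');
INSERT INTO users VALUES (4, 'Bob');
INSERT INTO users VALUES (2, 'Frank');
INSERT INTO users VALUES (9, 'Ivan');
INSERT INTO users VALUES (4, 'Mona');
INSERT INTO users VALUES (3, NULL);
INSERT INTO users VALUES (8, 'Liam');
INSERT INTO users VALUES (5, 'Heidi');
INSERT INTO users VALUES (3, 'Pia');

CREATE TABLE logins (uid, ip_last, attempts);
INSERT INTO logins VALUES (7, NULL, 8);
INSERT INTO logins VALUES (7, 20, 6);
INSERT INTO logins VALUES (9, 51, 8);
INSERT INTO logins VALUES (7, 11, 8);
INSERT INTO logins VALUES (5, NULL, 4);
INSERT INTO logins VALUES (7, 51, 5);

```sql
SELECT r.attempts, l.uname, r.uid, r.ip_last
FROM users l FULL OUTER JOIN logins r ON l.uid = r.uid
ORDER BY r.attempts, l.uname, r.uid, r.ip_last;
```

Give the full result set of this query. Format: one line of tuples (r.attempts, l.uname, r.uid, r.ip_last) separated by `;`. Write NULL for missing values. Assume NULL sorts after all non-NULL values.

FULL OUTER JOIN keeps every row from both sides; unmatched rows get NULL for the other side's columns.
Matching on l.uid = r.uid.
Matched pairs: 2; unmatched l rows kept: 7; unmatched r rows kept: 4.

(4, Heidi, 5, NULL); (5, NULL, 7, 51); (6, NULL, 7, 20); (8, Ivan, 9, 51); (8, NULL, 7, 11); (8, NULL, 7, NULL); (NULL, Bob, NULL, NULL); (NULL, Carol, NULL, NULL); (NULL, Frank, NULL, NULL); (NULL, Liam, NULL, NULL); (NULL, Mona, NULL, NULL); (NULL, Pia, NULL, NULL); (NULL, NULL, NULL, NULL)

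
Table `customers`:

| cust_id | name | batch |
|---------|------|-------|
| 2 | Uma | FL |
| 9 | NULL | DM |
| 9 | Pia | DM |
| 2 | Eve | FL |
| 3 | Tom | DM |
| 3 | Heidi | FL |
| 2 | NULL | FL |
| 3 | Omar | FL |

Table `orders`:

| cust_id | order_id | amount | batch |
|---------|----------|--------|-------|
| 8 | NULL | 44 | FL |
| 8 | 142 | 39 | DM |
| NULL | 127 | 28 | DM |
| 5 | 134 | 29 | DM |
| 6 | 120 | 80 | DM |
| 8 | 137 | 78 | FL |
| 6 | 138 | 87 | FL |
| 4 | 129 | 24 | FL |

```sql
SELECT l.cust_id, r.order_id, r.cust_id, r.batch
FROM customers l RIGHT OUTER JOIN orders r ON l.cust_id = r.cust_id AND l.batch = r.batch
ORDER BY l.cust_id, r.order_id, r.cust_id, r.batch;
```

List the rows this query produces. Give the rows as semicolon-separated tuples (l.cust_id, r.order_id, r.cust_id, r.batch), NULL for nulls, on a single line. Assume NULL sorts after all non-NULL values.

(NULL, 120, 6, DM); (NULL, 127, NULL, DM); (NULL, 129, 4, FL); (NULL, 134, 5, DM); (NULL, 137, 8, FL); (NULL, 138, 6, FL); (NULL, 142, 8, DM); (NULL, NULL, 8, FL)

RIGHT JOIN keeps every row from `orders`; unmatched rows get NULL for `customers`'s columns.
Matching on l.cust_id = r.cust_id AND l.batch = r.batch. A NULL in a compared column never satisfies the condition.
- l row (cust_id=2, batch=FL): no match.
- l row (cust_id=9, batch=DM): no match.
- l row (cust_id=9, batch=DM): no match.
- l row (cust_id=2, batch=FL): no match.
- l row (cust_id=3, batch=DM): no match.
- l row (cust_id=3, batch=FL): no match.
- l row (cust_id=2, batch=FL): no match.
- l row (cust_id=3, batch=FL): no match.
- plus 8 unmatched r row(s), each kept with NULL l columns.
After projecting and ordering:
l.cust_id | r.order_id | r.cust_id | r.batch
NULL | 120 | 6 | DM
NULL | 127 | NULL | DM
NULL | 129 | 4 | FL
NULL | 134 | 5 | DM
NULL | 137 | 8 | FL
NULL | 138 | 6 | FL
NULL | 142 | 8 | DM
NULL | NULL | 8 | FL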